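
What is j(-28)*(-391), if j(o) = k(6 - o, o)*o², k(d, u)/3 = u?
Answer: 25749696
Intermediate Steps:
k(d, u) = 3*u
j(o) = 3*o³ (j(o) = (3*o)*o² = 3*o³)
j(-28)*(-391) = (3*(-28)³)*(-391) = (3*(-21952))*(-391) = -65856*(-391) = 25749696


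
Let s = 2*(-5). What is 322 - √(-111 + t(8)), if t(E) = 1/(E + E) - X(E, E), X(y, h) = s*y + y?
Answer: 322 - I*√623/4 ≈ 322.0 - 6.24*I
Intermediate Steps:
s = -10
X(y, h) = -9*y (X(y, h) = -10*y + y = -9*y)
t(E) = 1/(2*E) + 9*E (t(E) = 1/(E + E) - (-9)*E = 1/(2*E) + 9*E)
322 - √(-111 + t(8)) = 322 - √(-111 + ((½)/8 + 9*8)) = 322 - √(-111 + ((½)*(⅛) + 72)) = 322 - √(-111 + (1/16 + 72)) = 322 - √(-111 + 1153/16) = 322 - √(-623/16) = 322 - I*√623/4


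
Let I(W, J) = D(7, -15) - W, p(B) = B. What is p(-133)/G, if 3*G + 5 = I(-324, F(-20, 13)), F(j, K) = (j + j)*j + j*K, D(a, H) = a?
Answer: -399/326 ≈ -1.2239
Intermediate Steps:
F(j, K) = 2*j² + K*j (F(j, K) = (2*j)*j + K*j = 2*j² + K*j)
I(W, J) = 7 - W
G = 326/3 (G = -5/3 + (7 - 1*(-324))/3 = -5/3 + (7 + 324)/3 = -5/3 + (⅓)*331 = -5/3 + 331/3 = 326/3 ≈ 108.67)
p(-133)/G = -133/326/3 = -133*3/326 = -399/326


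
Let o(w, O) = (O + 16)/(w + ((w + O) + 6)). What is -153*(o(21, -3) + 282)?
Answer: -215951/5 ≈ -43190.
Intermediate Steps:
o(w, O) = (16 + O)/(6 + O + 2*w) (o(w, O) = (16 + O)/(w + ((O + w) + 6)) = (16 + O)/(w + (6 + O + w)) = (16 + O)/(6 + O + 2*w))
-153*(o(21, -3) + 282) = -153*((16 - 3)/(6 - 3 + 2*21) + 282) = -153*(13/(6 - 3 + 42) + 282) = -153*(13/45 + 282) = -153*12703/45 = -215951/5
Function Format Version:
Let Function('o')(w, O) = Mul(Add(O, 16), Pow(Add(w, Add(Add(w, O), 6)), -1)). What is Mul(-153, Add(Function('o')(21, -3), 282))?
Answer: Rational(-215951, 5) ≈ -43190.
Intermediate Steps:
Function('o')(w, O) = Mul(Pow(Add(6, O, Mul(2, w)), -1), Add(16, O)) (Function('o')(w, O) = Mul(Add(16, O), Pow(Add(w, Add(Add(O, w), 6)), -1)) = Mul(Add(16, O), Pow(Add(w, Add(6, O, w)), -1)) = Mul(Add(16, O), Pow(Add(6, O, Mul(2, w)), -1)) = Mul(Pow(Add(6, O, Mul(2, w)), -1), Add(16, O)))
Mul(-153, Add(Function('o')(21, -3), 282)) = Mul(-153, Add(Mul(Pow(Add(6, -3, Mul(2, 21)), -1), Add(16, -3)), 282)) = Mul(-153, Add(Mul(Pow(Add(6, -3, 42), -1), 13), 282)) = Mul(-153, Add(Mul(Pow(45, -1), 13), 282)) = Mul(-153, Add(Mul(Rational(1, 45), 13), 282)) = Mul(-153, Add(Rational(13, 45), 282)) = Mul(-153, Rational(12703, 45)) = Rational(-215951, 5)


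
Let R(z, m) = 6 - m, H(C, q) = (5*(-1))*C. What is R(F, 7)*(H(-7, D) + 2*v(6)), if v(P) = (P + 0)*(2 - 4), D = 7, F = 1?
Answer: -11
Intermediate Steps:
H(C, q) = -5*C
v(P) = -2*P (v(P) = P*(-2) = -2*P)
R(F, 7)*(H(-7, D) + 2*v(6)) = (6 - 1*7)*(-5*(-7) + 2*(-2*6)) = (6 - 7)*(35 + 2*(-12)) = -(35 - 24) = -1*11 = -11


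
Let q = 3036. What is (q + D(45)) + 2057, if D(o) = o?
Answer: 5138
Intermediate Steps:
(q + D(45)) + 2057 = (3036 + 45) + 2057 = 3081 + 2057 = 5138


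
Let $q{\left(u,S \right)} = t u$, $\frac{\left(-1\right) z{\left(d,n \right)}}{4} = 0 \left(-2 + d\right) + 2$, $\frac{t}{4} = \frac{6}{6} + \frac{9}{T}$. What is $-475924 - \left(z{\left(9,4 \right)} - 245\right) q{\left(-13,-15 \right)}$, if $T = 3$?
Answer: $-528548$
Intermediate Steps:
$t = 16$ ($t = 4 \left(\frac{6}{6} + \frac{9}{3}\right) = 4 \left(6 \cdot \frac{1}{6} + 9 \cdot \frac{1}{3}\right) = 4 \left(1 + 3\right) = 4 \cdot 4 = 16$)
$z{\left(d,n \right)} = -8$ ($z{\left(d,n \right)} = - 4 \left(0 \left(-2 + d\right) + 2\right) = - 4 \left(0 + 2\right) = \left(-4\right) 2 = -8$)
$q{\left(u,S \right)} = 16 u$
$-475924 - \left(z{\left(9,4 \right)} - 245\right) q{\left(-13,-15 \right)} = -475924 - \left(-8 - 245\right) 16 \left(-13\right) = -475924 - \left(-253\right) \left(-208\right) = -475924 - 52624 = -528548$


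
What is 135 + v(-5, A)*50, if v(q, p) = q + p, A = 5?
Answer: 135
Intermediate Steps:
v(q, p) = p + q
135 + v(-5, A)*50 = 135 + (5 - 5)*50 = 135 + 0*50 = 135 + 0 = 135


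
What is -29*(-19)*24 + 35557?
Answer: 48781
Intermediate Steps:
-29*(-19)*24 + 35557 = 551*24 + 35557 = 13224 + 35557 = 48781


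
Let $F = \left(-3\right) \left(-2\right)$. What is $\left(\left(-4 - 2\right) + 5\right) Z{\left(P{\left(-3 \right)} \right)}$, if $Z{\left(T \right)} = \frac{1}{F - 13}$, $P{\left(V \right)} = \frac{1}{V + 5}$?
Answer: $\frac{1}{7} \approx 0.14286$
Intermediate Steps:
$P{\left(V \right)} = \frac{1}{5 + V}$
$F = 6$
$Z{\left(T \right)} = - \frac{1}{7}$ ($Z{\left(T \right)} = \frac{1}{6 - 13} = \frac{1}{-7} = - \frac{1}{7}$)
$\left(\left(-4 - 2\right) + 5\right) Z{\left(P{\left(-3 \right)} \right)} = \left(\left(-4 - 2\right) + 5\right) \left(- \frac{1}{7}\right) = \left(-6 + 5\right) \left(- \frac{1}{7}\right) = \left(-1\right) \left(- \frac{1}{7}\right) = \frac{1}{7}$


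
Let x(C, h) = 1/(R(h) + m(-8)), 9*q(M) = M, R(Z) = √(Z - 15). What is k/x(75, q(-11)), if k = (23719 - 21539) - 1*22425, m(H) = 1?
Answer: -20245 - 20245*I*√146/3 ≈ -20245.0 - 81540.0*I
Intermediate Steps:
R(Z) = √(-15 + Z)
q(M) = M/9
x(C, h) = 1/(1 + √(-15 + h)) (x(C, h) = 1/(√(-15 + h) + 1) = 1/(1 + √(-15 + h)))
k = -20245 (k = 2180 - 22425 = -20245)
k/x(75, q(-11)) = -(20245 + 20245*√(-15 + (⅑)*(-11))) = -(20245 + 20245*√(-15 - 11/9)) = -(20245 + 20245*I*√146/3) = -20245*(1 + I*√146/3) = -20245 - 20245*I*√146/3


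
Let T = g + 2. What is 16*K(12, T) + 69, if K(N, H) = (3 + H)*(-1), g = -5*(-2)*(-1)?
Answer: 149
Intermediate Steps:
g = -10 (g = 10*(-1) = -10)
T = -8 (T = -10 + 2 = -8)
K(N, H) = -3 - H
16*K(12, T) + 69 = 16*(-3 - 1*(-8)) + 69 = 16*(-3 + 8) + 69 = 16*5 + 69 = 80 + 69 = 149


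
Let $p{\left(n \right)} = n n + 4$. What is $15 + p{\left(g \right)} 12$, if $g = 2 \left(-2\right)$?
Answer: $255$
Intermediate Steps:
$g = -4$
$p{\left(n \right)} = 4 + n^{2}$ ($p{\left(n \right)} = n^{2} + 4 = 4 + n^{2}$)
$15 + p{\left(g \right)} 12 = 15 + \left(4 + \left(-4\right)^{2}\right) 12 = 15 + \left(4 + 16\right) 12 = 15 + 20 \cdot 12 = 15 + 240 = 255$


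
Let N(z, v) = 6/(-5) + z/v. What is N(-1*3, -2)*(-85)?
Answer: -51/2 ≈ -25.500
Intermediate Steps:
N(z, v) = -6/5 + z/v (N(z, v) = 6*(-1/5) + z/v = -6/5 + z/v)
N(-1*3, -2)*(-85) = (-6/5 - 1*3/(-2))*(-85) = (-6/5 - 3*(-1/2))*(-85) = (-6/5 + 3/2)*(-85) = (3/10)*(-85) = -51/2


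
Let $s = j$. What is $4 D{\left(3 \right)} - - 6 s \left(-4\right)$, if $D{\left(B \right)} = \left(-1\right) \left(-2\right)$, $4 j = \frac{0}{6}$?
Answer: $8$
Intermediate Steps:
$j = 0$ ($j = \frac{0 \cdot \frac{1}{6}}{4} = \frac{1}{4} \cdot 0 = 0$)
$s = 0$
$D{\left(B \right)} = 2$
$4 D{\left(3 \right)} - - 6 s \left(-4\right) = 4 \cdot 2 - \left(-6\right) 0 \left(-4\right) = 8 - 0 \left(-4\right) = 8 - 0 = 8 + 0 = 8$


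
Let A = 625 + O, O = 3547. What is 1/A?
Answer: 1/4172 ≈ 0.00023969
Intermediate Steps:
A = 4172 (A = 625 + 3547 = 4172)
1/A = 1/4172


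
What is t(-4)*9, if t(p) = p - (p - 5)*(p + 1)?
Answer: -279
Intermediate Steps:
t(p) = p - (1 + p)*(-5 + p) (t(p) = p - (-5 + p)*(1 + p) = p - (1 + p)*(-5 + p))
t(-4)*9 = (5 - 1*(-4)² + 5*(-4))*9 = (5 - 1*16 - 20)*9 = (5 - 16 - 20)*9 = -31*9 = -279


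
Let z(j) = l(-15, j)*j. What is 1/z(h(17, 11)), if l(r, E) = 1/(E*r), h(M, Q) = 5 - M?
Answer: -15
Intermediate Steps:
l(r, E) = 1/(E*r)
z(j) = -1/15 (z(j) = (1/(j*(-15)))*j = (-1/15/j)*j = (-1/(15*j))*j = -1/15)
1/z(h(17, 11)) = 1/(-1/15) = -15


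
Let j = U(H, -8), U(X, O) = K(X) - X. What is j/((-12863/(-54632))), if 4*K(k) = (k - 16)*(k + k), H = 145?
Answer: 503024140/12863 ≈ 39106.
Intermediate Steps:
K(k) = k*(-16 + k)/2 (K(k) = ((k - 16)*(k + k))/4 = ((-16 + k)*(2*k))/4 = (2*k*(-16 + k))/4 = k*(-16 + k)/2)
U(X, O) = -X + X*(-16 + X)/2 (U(X, O) = X*(-16 + X)/2 - X = -X + X*(-16 + X)/2)
j = 18415/2 (j = (1/2)*145*(-18 + 145) = (1/2)*145*127 = 18415/2 ≈ 9207.5)
j/((-12863/(-54632))) = 18415/(2*((-12863/(-54632)))) = 18415/(2*((-12863*(-1/54632)))) = 18415/(2*(12863/54632)) = (18415/2)*(54632/12863) = 503024140/12863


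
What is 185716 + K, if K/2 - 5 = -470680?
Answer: -755634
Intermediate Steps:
K = -941350 (K = 10 + 2*(-470680) = 10 - 941360 = -941350)
185716 + K = 185716 - 941350 = -755634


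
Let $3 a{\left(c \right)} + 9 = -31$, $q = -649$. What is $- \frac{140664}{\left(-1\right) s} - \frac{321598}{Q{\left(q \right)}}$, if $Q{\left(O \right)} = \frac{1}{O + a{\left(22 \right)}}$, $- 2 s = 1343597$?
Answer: $\frac{858578939763938}{4030791} \approx 2.1301 \cdot 10^{8}$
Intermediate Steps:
$a{\left(c \right)} = - \frac{40}{3}$ ($a{\left(c \right)} = -3 + \frac{1}{3} \left(-31\right) = -3 - \frac{31}{3} = - \frac{40}{3}$)
$s = - \frac{1343597}{2}$ ($s = \left(- \frac{1}{2}\right) 1343597 = - \frac{1343597}{2} \approx -6.718 \cdot 10^{5}$)
$Q{\left(O \right)} = \frac{1}{- \frac{40}{3} + O}$ ($Q{\left(O \right)} = \frac{1}{O - \frac{40}{3}} = \frac{1}{- \frac{40}{3} + O}$)
$- \frac{140664}{\left(-1\right) s} - \frac{321598}{Q{\left(q \right)}} = - \frac{140664}{\left(-1\right) \left(- \frac{1343597}{2}\right)} - \frac{321598}{3 \frac{1}{-40 + 3 \left(-649\right)}} = - \frac{140664}{\frac{1343597}{2}} - \frac{321598}{3 \frac{1}{-40 - 1947}} = \left(-140664\right) \frac{2}{1343597} - \frac{321598}{3 \frac{1}{-1987}} = - \frac{281328}{1343597} - \frac{321598}{3 \left(- \frac{1}{1987}\right)} = - \frac{281328}{1343597} - \frac{321598}{- \frac{3}{1987}} = - \frac{281328}{1343597} - - \frac{639015226}{3} = - \frac{281328}{1343597} + \frac{639015226}{3} = \frac{858578939763938}{4030791}$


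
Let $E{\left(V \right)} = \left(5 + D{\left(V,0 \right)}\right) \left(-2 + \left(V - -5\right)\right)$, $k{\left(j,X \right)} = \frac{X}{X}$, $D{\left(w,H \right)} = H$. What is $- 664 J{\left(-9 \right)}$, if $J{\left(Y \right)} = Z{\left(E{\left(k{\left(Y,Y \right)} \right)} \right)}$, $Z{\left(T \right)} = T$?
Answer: $-13280$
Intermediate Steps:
$k{\left(j,X \right)} = 1$
$E{\left(V \right)} = 15 + 5 V$ ($E{\left(V \right)} = \left(5 + 0\right) \left(-2 + \left(V - -5\right)\right) = 5 \left(-2 + \left(V + 5\right)\right) = 5 \left(-2 + \left(5 + V\right)\right) = 5 \left(3 + V\right) = 15 + 5 V$)
$J{\left(Y \right)} = 20$ ($J{\left(Y \right)} = 15 + 5 \cdot 1 = 15 + 5 = 20$)
$- 664 J{\left(-9 \right)} = \left(-664\right) 20 = -13280$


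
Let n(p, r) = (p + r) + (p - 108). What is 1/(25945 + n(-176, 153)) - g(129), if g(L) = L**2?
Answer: -426641957/25638 ≈ -16641.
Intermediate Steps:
n(p, r) = -108 + r + 2*p (n(p, r) = (p + r) + (-108 + p) = -108 + r + 2*p)
1/(25945 + n(-176, 153)) - g(129) = 1/(25945 + (-108 + 153 + 2*(-176))) - 1*129**2 = 1/(25945 + (-108 + 153 - 352)) - 1*16641 = 1/(25945 - 307) - 16641 = 1/25638 - 16641 = -426641957/25638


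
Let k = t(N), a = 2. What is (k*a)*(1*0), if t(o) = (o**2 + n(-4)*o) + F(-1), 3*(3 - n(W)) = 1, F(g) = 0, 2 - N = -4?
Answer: 0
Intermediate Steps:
N = 6 (N = 2 - 1*(-4) = 2 + 4 = 6)
n(W) = 8/3 (n(W) = 3 - 1/3*1 = 3 - 1/3 = 8/3)
t(o) = o**2 + 8*o/3 (t(o) = (o**2 + 8*o/3) + 0 = o**2 + 8*o/3)
k = 52 (k = (1/3)*6*(8 + 3*6) = (1/3)*6*(8 + 18) = (1/3)*6*26 = 52)
(k*a)*(1*0) = (52*2)*(1*0) = 104*0 = 0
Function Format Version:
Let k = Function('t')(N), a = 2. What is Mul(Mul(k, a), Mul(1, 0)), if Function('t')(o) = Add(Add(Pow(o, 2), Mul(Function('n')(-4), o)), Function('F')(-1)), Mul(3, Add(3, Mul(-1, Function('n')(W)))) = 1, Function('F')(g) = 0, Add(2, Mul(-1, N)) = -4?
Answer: 0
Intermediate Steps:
N = 6 (N = Add(2, Mul(-1, -4)) = Add(2, 4) = 6)
Function('n')(W) = Rational(8, 3) (Function('n')(W) = Add(3, Mul(Rational(-1, 3), 1)) = Add(3, Rational(-1, 3)) = Rational(8, 3))
Function('t')(o) = Add(Pow(o, 2), Mul(Rational(8, 3), o)) (Function('t')(o) = Add(Add(Pow(o, 2), Mul(Rational(8, 3), o)), 0) = Add(Pow(o, 2), Mul(Rational(8, 3), o)))
k = 52 (k = Mul(Rational(1, 3), 6, Add(8, Mul(3, 6))) = Mul(Rational(1, 3), 6, Add(8, 18)) = Mul(Rational(1, 3), 6, 26) = 52)
Mul(Mul(k, a), Mul(1, 0)) = Mul(Mul(52, 2), Mul(1, 0)) = Mul(104, 0) = 0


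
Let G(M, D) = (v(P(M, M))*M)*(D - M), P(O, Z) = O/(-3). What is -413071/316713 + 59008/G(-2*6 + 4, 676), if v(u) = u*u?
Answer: -271578277/96280752 ≈ -2.8207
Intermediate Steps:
P(O, Z) = -O/3 (P(O, Z) = O*(-1/3) = -O/3)
v(u) = u**2
G(M, D) = M**3*(D - M)/9 (G(M, D) = ((-M/3)**2*M)*(D - M) = ((M**2/9)*M)*(D - M) = (M**3/9)*(D - M) = M**3*(D - M)/9)
-413071/316713 + 59008/G(-2*6 + 4, 676) = -413071/316713 + 59008/(((-2*6 + 4)**3*(676 - (-2*6 + 4))/9)) = -413071*1/316713 + 59008/(((-12 + 4)**3*(676 - (-12 + 4))/9)) = -413071/316713 + 59008/(((1/9)*(-8)**3*(676 - 1*(-8)))) = -413071/316713 + 59008/(((1/9)*(-512)*(676 + 8))) = -413071/316713 + 59008/(((1/9)*(-512)*684)) = -413071/316713 + 59008/(-38912) = -413071/316713 + 59008*(-1/38912) = -413071/316713 - 461/304 = -271578277/96280752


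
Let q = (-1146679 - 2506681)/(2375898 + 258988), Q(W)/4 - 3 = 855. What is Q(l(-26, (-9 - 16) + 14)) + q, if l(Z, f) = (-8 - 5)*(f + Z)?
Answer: 4519637696/1317443 ≈ 3430.6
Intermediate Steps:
l(Z, f) = -13*Z - 13*f (l(Z, f) = -13*(Z + f) = -13*Z - 13*f)
Q(W) = 3432 (Q(W) = 12 + 4*855 = 12 + 3420 = 3432)
q = -1826680/1317443 (q = -3653360/2634886 = -3653360*1/2634886 = -1826680/1317443 ≈ -1.3865)
Q(l(-26, (-9 - 16) + 14)) + q = 3432 - 1826680/1317443 = 4519637696/1317443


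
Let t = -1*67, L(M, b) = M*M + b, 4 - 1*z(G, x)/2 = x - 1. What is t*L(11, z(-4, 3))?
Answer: -8375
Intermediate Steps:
z(G, x) = 10 - 2*x (z(G, x) = 8 - 2*(x - 1) = 8 - 2*(-1 + x) = 8 + (2 - 2*x) = 10 - 2*x)
L(M, b) = b + M² (L(M, b) = M² + b = b + M²)
t = -67
t*L(11, z(-4, 3)) = -67*((10 - 2*3) + 11²) = -67*((10 - 6) + 121) = -67*(4 + 121) = -67*125 = -8375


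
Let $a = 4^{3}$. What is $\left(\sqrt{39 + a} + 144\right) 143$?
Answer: $20592 + 143 \sqrt{103} \approx 22043.0$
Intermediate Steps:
$a = 64$
$\left(\sqrt{39 + a} + 144\right) 143 = \left(\sqrt{39 + 64} + 144\right) 143 = \left(\sqrt{103} + 144\right) 143 = \left(144 + \sqrt{103}\right) 143 = 20592 + 143 \sqrt{103}$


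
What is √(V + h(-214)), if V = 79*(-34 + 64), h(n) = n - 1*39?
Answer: √2117 ≈ 46.011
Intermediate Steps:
h(n) = -39 + n (h(n) = n - 39 = -39 + n)
V = 2370 (V = 79*30 = 2370)
√(V + h(-214)) = √(2370 + (-39 - 214)) = √(2370 - 253) = √2117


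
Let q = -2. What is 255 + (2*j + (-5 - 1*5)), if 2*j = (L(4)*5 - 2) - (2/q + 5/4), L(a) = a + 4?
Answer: 1131/4 ≈ 282.75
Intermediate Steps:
L(a) = 4 + a
j = 151/8 (j = (((4 + 4)*5 - 2) - (2/(-2) + 5/4))/2 = ((8*5 - 2) - (2*(-½) + 5*(¼)))/2 = ((40 - 2) - (-1 + 5/4))/2 = (38 - 1*¼)/2 = (38 - ¼)/2 = (½)*(151/4) = 151/8 ≈ 18.875)
255 + (2*j + (-5 - 1*5)) = 255 + (2*(151/8) + (-5 - 1*5)) = 255 + (151/4 + (-5 - 5)) = 255 + (151/4 - 10) = 255 + 111/4 = 1131/4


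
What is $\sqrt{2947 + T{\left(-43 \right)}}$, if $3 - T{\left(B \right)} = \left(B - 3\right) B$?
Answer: $18 \sqrt{3} \approx 31.177$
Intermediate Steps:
$T{\left(B \right)} = 3 - B \left(-3 + B\right)$ ($T{\left(B \right)} = 3 - \left(B - 3\right) B = 3 - \left(-3 + B\right) B = 3 - B \left(-3 + B\right)$)
$\sqrt{2947 + T{\left(-43 \right)}} = \sqrt{2947 + \left(3 - \left(-43\right)^{2} + 3 \left(-43\right)\right)} = \sqrt{2947 - 1975} = \sqrt{972} = 18 \sqrt{3}$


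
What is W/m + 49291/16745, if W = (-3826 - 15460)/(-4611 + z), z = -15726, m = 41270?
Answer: 4137065307916/1405421229255 ≈ 2.9436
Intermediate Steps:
W = 19286/20337 (W = (-3826 - 15460)/(-4611 - 15726) = -19286/(-20337) = -19286*(-1/20337) = 19286/20337 ≈ 0.94832)
W/m + 49291/16745 = (19286/20337)/41270 + 49291/16745 = (19286/20337)*(1/41270) + 49291*(1/16745) = 9643/419653995 + 49291/16745 = 4137065307916/1405421229255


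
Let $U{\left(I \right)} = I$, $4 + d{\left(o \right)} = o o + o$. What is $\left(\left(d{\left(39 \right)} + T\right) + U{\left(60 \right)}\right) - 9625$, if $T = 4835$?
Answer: $-3174$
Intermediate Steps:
$d{\left(o \right)} = -4 + o + o^{2}$ ($d{\left(o \right)} = -4 + \left(o o + o\right) = -4 + \left(o^{2} + o\right) = -4 + \left(o + o^{2}\right) = -4 + o + o^{2}$)
$\left(\left(d{\left(39 \right)} + T\right) + U{\left(60 \right)}\right) - 9625 = \left(\left(\left(-4 + 39 + 39^{2}\right) + 4835\right) + 60\right) - 9625 = \left(\left(\left(-4 + 39 + 1521\right) + 4835\right) + 60\right) - 9625 = \left(\left(1556 + 4835\right) + 60\right) - 9625 = \left(6391 + 60\right) - 9625 = 6451 - 9625 = -3174$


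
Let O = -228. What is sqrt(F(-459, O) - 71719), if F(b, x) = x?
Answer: I*sqrt(71947) ≈ 268.23*I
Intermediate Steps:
sqrt(F(-459, O) - 71719) = sqrt(-228 - 71719) = sqrt(-71947) = I*sqrt(71947)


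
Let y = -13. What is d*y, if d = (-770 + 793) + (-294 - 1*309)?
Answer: 7540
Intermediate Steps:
d = -580 (d = 23 + (-294 - 309) = 23 - 603 = -580)
d*y = -580*(-13) = 7540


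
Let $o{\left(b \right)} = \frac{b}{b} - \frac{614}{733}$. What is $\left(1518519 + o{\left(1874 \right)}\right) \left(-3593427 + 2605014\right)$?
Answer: $- \frac{1100177351235498}{733} \approx -1.5009 \cdot 10^{12}$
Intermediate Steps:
$o{\left(b \right)} = \frac{119}{733}$ ($o{\left(b \right)} = 1 - \frac{614}{733} = \frac{119}{733}$)
$\left(1518519 + o{\left(1874 \right)}\right) \left(-3593427 + 2605014\right) = \left(1518519 + \frac{119}{733}\right) \left(-3593427 + 2605014\right) = \frac{1113074546}{733} \left(-988413\right) = - \frac{1100177351235498}{733}$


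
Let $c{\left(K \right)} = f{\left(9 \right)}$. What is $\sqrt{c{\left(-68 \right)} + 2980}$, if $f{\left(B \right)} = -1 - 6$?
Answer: $\sqrt{2973} \approx 54.525$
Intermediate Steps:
$f{\left(B \right)} = -7$ ($f{\left(B \right)} = -1 - 6 = -7$)
$c{\left(K \right)} = -7$
$\sqrt{c{\left(-68 \right)} + 2980} = \sqrt{-7 + 2980} = \sqrt{2973}$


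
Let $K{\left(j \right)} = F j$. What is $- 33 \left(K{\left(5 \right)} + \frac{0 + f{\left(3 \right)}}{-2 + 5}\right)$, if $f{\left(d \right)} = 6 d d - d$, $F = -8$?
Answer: $759$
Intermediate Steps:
$K{\left(j \right)} = - 8 j$
$f{\left(d \right)} = - d + 6 d^{2}$ ($f{\left(d \right)} = 6 d^{2} - d = - d + 6 d^{2}$)
$- 33 \left(K{\left(5 \right)} + \frac{0 + f{\left(3 \right)}}{-2 + 5}\right) = - 33 \left(\left(-8\right) 5 + \frac{0 + 3 \left(-1 + 6 \cdot 3\right)}{-2 + 5}\right) = - 33 \left(-40 + \frac{0 + 3 \left(-1 + 18\right)}{3}\right) = - 33 \left(-40 + \left(0 + 3 \cdot 17\right) \frac{1}{3}\right) = - 33 \left(-40 + \left(0 + 51\right) \frac{1}{3}\right) = - 33 \left(-40 + 51 \cdot \frac{1}{3}\right) = - 33 \left(-40 + 17\right) = \left(-33\right) \left(-23\right) = 759$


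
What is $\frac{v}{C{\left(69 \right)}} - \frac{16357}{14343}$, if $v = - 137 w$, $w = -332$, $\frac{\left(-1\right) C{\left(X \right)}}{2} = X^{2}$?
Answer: $- \frac{134688061}{22762341} \approx -5.9171$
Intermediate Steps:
$C{\left(X \right)} = - 2 X^{2}$
$v = 45484$ ($v = \left(-137\right) \left(-332\right) = 45484$)
$\frac{v}{C{\left(69 \right)}} - \frac{16357}{14343} = \frac{45484}{\left(-2\right) 69^{2}} - \frac{16357}{14343} = \frac{45484}{\left(-2\right) 4761} - \frac{16357}{14343} = \frac{45484}{-9522} - \frac{16357}{14343} = 45484 \left(- \frac{1}{9522}\right) - \frac{16357}{14343} = - \frac{22742}{4761} - \frac{16357}{14343} = - \frac{134688061}{22762341}$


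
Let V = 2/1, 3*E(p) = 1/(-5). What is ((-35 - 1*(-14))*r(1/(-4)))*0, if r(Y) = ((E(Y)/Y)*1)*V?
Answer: 0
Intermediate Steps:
E(p) = -1/15 (E(p) = (⅓)/(-5) = (⅓)*(-⅕) = -1/15)
V = 2 (V = 2*1 = 2)
r(Y) = -2/(15*Y) (r(Y) = (-1/(15*Y)*1)*2 = -1/(15*Y)*2 = -2/(15*Y))
((-35 - 1*(-14))*r(1/(-4)))*0 = ((-35 - 1*(-14))*(-2/(15*(1/(-4)))))*0 = ((-35 + 14)*(-2/(15*(-¼))))*0 = -(-14)*(-4)/5*0 = -21*8/15*0 = -56/5*0 = 0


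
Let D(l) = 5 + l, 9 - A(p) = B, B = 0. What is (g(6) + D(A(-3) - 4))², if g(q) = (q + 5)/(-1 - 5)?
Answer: 2401/36 ≈ 66.694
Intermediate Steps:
A(p) = 9 (A(p) = 9 - 1*0 = 9 + 0 = 9)
g(q) = -⅚ - q/6 (g(q) = (5 + q)/(-6) = (5 + q)*(-⅙) = -⅚ - q/6)
(g(6) + D(A(-3) - 4))² = ((-⅚ - ⅙*6) + (5 + (9 - 4)))² = ((-⅚ - 1) + (5 + 5))² = (-11/6 + 10)² = (49/6)² = 2401/36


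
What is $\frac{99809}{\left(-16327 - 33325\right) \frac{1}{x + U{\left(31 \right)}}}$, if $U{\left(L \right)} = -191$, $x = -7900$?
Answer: $\frac{807554619}{49652} \approx 16264.0$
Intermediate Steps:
$\frac{99809}{\left(-16327 - 33325\right) \frac{1}{x + U{\left(31 \right)}}} = \frac{99809}{\left(-16327 - 33325\right) \frac{1}{-7900 - 191}} = \frac{99809}{\left(-49652\right) \frac{1}{-8091}} = \frac{99809}{\left(-49652\right) \left(- \frac{1}{8091}\right)} = \frac{99809}{\frac{49652}{8091}} = 99809 \cdot \frac{8091}{49652} = \frac{807554619}{49652}$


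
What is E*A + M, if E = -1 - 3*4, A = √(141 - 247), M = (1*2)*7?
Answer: 14 - 13*I*√106 ≈ 14.0 - 133.84*I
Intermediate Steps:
M = 14 (M = 2*7 = 14)
A = I*√106 (A = √(-106) = I*√106 ≈ 10.296*I)
E = -13 (E = -1 - 12 = -13)
E*A + M = -13*I*√106 + 14 = 14 - 13*I*√106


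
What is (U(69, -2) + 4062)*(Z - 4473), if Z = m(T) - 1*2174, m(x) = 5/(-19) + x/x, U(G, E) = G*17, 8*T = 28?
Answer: -661070565/19 ≈ -3.4793e+7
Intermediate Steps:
T = 7/2 (T = (1/8)*28 = 7/2 ≈ 3.5000)
U(G, E) = 17*G
m(x) = 14/19 (m(x) = 5*(-1/19) + 1 = -5/19 + 1 = 14/19)
Z = -41292/19 (Z = 14/19 - 1*2174 = 14/19 - 2174 = -41292/19 ≈ -2173.3)
(U(69, -2) + 4062)*(Z - 4473) = (17*69 + 4062)*(-41292/19 - 4473) = (1173 + 4062)*(-126279/19) = 5235*(-126279/19) = -661070565/19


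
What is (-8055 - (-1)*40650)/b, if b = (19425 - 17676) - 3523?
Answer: -32595/1774 ≈ -18.374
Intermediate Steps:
b = -1774 (b = 1749 - 3523 = -1774)
(-8055 - (-1)*40650)/b = (-8055 - (-1)*40650)/(-1774) = (-8055 - 1*(-40650))*(-1/1774) = (-8055 + 40650)*(-1/1774) = 32595*(-1/1774) = -32595/1774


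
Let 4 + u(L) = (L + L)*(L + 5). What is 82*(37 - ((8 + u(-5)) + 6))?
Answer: 2214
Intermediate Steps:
u(L) = -4 + 2*L*(5 + L) (u(L) = -4 + (L + L)*(L + 5) = -4 + (2*L)*(5 + L) = -4 + 2*L*(5 + L))
82*(37 - ((8 + u(-5)) + 6)) = 82*(37 - ((8 + (-4 + 2*(-5)² + 10*(-5))) + 6)) = 82*(37 - ((8 + (-4 + 2*25 - 50)) + 6)) = 82*(37 - ((8 + (-4 + 50 - 50)) + 6)) = 82*(37 - ((8 - 4) + 6)) = 82*(37 - (4 + 6)) = 82*(37 - 1*10) = 82*(37 - 10) = 82*27 = 2214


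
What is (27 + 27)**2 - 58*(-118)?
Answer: 9760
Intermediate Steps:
(27 + 27)**2 - 58*(-118) = 54**2 - 1*(-6844) = 2916 + 6844 = 9760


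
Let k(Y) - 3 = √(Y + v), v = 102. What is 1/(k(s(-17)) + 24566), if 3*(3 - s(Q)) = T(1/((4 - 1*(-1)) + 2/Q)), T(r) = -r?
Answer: 6117681/150305278327 - √6514338/150305278327 ≈ 4.0685e-5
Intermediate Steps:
s(Q) = 3 + 1/(3*(5 + 2/Q)) (s(Q) = 3 - (-1)/(3*((4 - 1*(-1)) + 2/Q)) = 3 - (-1)/(3*((4 + 1) + 2/Q)) = 3 - (-1)/(3*(5 + 2/Q)) = 3 + 1/(3*(5 + 2/Q)))
k(Y) = 3 + √(102 + Y) (k(Y) = 3 + √(Y + 102) = 3 + √(102 + Y))
1/(k(s(-17)) + 24566) = 1/((3 + √(102 + 2*(9 + 23*(-17))/(3*(2 + 5*(-17))))) + 24566) = 1/((3 + √(102 + 2*(9 - 391)/(3*(2 - 85)))) + 24566) = 1/((3 + √(102 + (⅔)*(-382)/(-83))) + 24566) = 1/((3 + √(102 + (⅔)*(-1/83)*(-382))) + 24566) = 1/((3 + √(102 + 764/249)) + 24566) = 1/((3 + √(26162/249)) + 24566) = 1/((3 + √6514338/249) + 24566) = 1/(24569 + √6514338/249)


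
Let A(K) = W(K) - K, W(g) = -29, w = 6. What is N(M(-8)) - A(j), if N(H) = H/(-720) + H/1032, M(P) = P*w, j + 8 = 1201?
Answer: 788203/645 ≈ 1222.0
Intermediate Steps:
j = 1193 (j = -8 + 1201 = 1193)
M(P) = 6*P (M(P) = P*6 = 6*P)
N(H) = -13*H/30960 (N(H) = H*(-1/720) + H*(1/1032) = -H/720 + H/1032 = -13*H/30960)
A(K) = -29 - K
N(M(-8)) - A(j) = -13*(-8)/5160 - (-29 - 1*1193) = -13/30960*(-48) - (-29 - 1193) = 13/645 - 1*(-1222) = 13/645 + 1222 = 788203/645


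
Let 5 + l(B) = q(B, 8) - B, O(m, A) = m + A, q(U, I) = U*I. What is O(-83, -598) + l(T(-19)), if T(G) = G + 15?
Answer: -714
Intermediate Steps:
T(G) = 15 + G
q(U, I) = I*U
O(m, A) = A + m
l(B) = -5 + 7*B (l(B) = -5 + (8*B - B) = -5 + 7*B)
O(-83, -598) + l(T(-19)) = (-598 - 83) + (-5 + 7*(15 - 19)) = -681 + (-5 + 7*(-4)) = -681 + (-5 - 28) = -681 - 33 = -714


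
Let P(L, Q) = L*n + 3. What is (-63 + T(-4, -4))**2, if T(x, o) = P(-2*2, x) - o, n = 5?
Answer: 5776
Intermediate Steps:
P(L, Q) = 3 + 5*L (P(L, Q) = L*5 + 3 = 5*L + 3 = 3 + 5*L)
T(x, o) = -17 - o (T(x, o) = (3 + 5*(-2*2)) - o = (3 + 5*(-4)) - o = (3 - 20) - o = -17 - o)
(-63 + T(-4, -4))**2 = (-63 + (-17 - 1*(-4)))**2 = (-63 + (-17 + 4))**2 = (-63 - 13)**2 = (-76)**2 = 5776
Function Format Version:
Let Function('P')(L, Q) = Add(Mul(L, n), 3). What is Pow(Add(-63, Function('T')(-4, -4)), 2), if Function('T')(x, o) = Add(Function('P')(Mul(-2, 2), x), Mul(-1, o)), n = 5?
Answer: 5776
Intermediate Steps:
Function('P')(L, Q) = Add(3, Mul(5, L)) (Function('P')(L, Q) = Add(Mul(L, 5), 3) = Add(Mul(5, L), 3) = Add(3, Mul(5, L)))
Function('T')(x, o) = Add(-17, Mul(-1, o)) (Function('T')(x, o) = Add(Add(3, Mul(5, Mul(-2, 2))), Mul(-1, o)) = Add(Add(3, Mul(5, -4)), Mul(-1, o)) = Add(Add(3, -20), Mul(-1, o)) = Add(-17, Mul(-1, o)))
Pow(Add(-63, Function('T')(-4, -4)), 2) = Pow(Add(-63, Add(-17, Mul(-1, -4))), 2) = Pow(Add(-63, Add(-17, 4)), 2) = Pow(Add(-63, -13), 2) = Pow(-76, 2) = 5776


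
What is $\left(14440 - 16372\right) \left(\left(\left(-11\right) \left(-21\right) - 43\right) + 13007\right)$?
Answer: $-25492740$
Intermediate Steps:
$\left(14440 - 16372\right) \left(\left(\left(-11\right) \left(-21\right) - 43\right) + 13007\right) = - 1932 \left(\left(231 - 43\right) + 13007\right) = - 1932 \left(188 + 13007\right) = \left(-1932\right) 13195 = -25492740$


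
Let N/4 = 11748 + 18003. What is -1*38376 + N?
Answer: 80628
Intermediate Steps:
N = 119004 (N = 4*(11748 + 18003) = 4*29751 = 119004)
-1*38376 + N = -1*38376 + 119004 = -38376 + 119004 = 80628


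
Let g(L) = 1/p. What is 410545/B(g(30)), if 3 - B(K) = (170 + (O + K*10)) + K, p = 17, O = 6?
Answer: -6979265/2952 ≈ -2364.3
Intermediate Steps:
g(L) = 1/17
B(K) = -173 - 11*K (B(K) = 3 - ((170 + (6 + K*10)) + K) = 3 - ((170 + (6 + 10*K)) + K) = 3 - ((176 + 10*K) + K) = 3 - (176 + 11*K) = 3 + (-176 - 11*K) = -173 - 11*K)
410545/B(g(30)) = 410545/(-173 - 11*1/17) = 410545/(-173 - 11/17) = 410545/(-2952/17) = 410545*(-17/2952) = -6979265/2952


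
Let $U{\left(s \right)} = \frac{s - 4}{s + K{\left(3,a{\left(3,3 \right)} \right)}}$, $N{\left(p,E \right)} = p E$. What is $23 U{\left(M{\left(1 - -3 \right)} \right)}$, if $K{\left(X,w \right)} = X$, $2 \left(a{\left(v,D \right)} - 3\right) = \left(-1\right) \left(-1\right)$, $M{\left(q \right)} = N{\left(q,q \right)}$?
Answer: $\frac{276}{19} \approx 14.526$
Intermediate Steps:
$N{\left(p,E \right)} = E p$
$M{\left(q \right)} = q^{2}$ ($M{\left(q \right)} = q q = q^{2}$)
$a{\left(v,D \right)} = \frac{7}{2}$ ($a{\left(v,D \right)} = 3 + \frac{\left(-1\right) \left(-1\right)}{2} = 3 + \frac{1}{2} \cdot 1 = 3 + \frac{1}{2} = \frac{7}{2}$)
$U{\left(s \right)} = \frac{-4 + s}{3 + s}$ ($U{\left(s \right)} = \frac{s - 4}{s + 3} = \frac{-4 + s}{3 + s}$)
$23 U{\left(M{\left(1 - -3 \right)} \right)} = 23 \frac{-4 + \left(1 - -3\right)^{2}}{3 + \left(1 - -3\right)^{2}} = 23 \frac{-4 + \left(1 + 3\right)^{2}}{3 + \left(1 + 3\right)^{2}} = 23 \frac{-4 + 4^{2}}{3 + 4^{2}} = 23 \frac{-4 + 16}{3 + 16} = 23 \cdot \frac{1}{19} \cdot 12 = 23 \cdot \frac{12}{19} = \frac{276}{19}$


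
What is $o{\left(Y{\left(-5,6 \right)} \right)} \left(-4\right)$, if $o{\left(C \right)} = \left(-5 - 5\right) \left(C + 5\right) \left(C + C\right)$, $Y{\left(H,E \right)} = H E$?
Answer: $60000$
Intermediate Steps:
$Y{\left(H,E \right)} = E H$
$o{\left(C \right)} = - 20 C \left(5 + C\right)$ ($o{\left(C \right)} = - 10 \left(5 + C\right) 2 C = - 10 \cdot 2 C \left(5 + C\right) = - 20 C \left(5 + C\right)$)
$o{\left(Y{\left(-5,6 \right)} \right)} \left(-4\right) = - 20 \cdot 6 \left(-5\right) \left(5 + 6 \left(-5\right)\right) \left(-4\right) = \left(-20\right) \left(-30\right) \left(5 - 30\right) \left(-4\right) = \left(-20\right) \left(-30\right) \left(-25\right) \left(-4\right) = \left(-15000\right) \left(-4\right) = 60000$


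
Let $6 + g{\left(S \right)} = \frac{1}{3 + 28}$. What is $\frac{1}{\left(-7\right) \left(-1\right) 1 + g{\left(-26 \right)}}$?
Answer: $\frac{31}{32} \approx 0.96875$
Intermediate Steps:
$g{\left(S \right)} = - \frac{185}{31}$ ($g{\left(S \right)} = -6 + \frac{1}{3 + 28} = -6 + \frac{1}{31} = - \frac{185}{31}$)
$\frac{1}{\left(-7\right) \left(-1\right) 1 + g{\left(-26 \right)}} = \frac{1}{\left(-7\right) \left(-1\right) 1 - \frac{185}{31}} = \frac{1}{7 \cdot 1 - \frac{185}{31}} = \frac{1}{7 - \frac{185}{31}} = \frac{1}{\frac{32}{31}} = \frac{31}{32}$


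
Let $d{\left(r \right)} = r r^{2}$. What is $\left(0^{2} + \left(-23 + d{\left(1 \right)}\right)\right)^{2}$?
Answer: $484$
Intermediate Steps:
$d{\left(r \right)} = r^{3}$
$\left(0^{2} + \left(-23 + d{\left(1 \right)}\right)\right)^{2} = \left(0^{2} - \left(23 - 1^{3}\right)\right)^{2} = \left(0 + \left(-23 + 1\right)\right)^{2} = \left(0 - 22\right)^{2} = \left(-22\right)^{2} = 484$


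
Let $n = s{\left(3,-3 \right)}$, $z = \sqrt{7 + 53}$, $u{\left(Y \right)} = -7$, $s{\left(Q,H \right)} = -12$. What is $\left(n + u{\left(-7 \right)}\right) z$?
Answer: $- 38 \sqrt{15} \approx -147.17$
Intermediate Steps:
$z = 2 \sqrt{15}$ ($z = \sqrt{60} = 2 \sqrt{15} \approx 7.746$)
$n = -12$
$\left(n + u{\left(-7 \right)}\right) z = \left(-12 - 7\right) 2 \sqrt{15} = - 19 \cdot 2 \sqrt{15} = - 38 \sqrt{15}$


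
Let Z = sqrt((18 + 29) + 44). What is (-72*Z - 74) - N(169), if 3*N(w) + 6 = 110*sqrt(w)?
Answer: -1646/3 - 72*sqrt(91) ≈ -1235.5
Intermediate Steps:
N(w) = -2 + 110*sqrt(w)/3 (N(w) = -2 + (110*sqrt(w))/3 = -2 + 110*sqrt(w)/3)
Z = sqrt(91) (Z = sqrt(47 + 44) = sqrt(91) ≈ 9.5394)
(-72*Z - 74) - N(169) = (-72*sqrt(91) - 74) - (-2 + 110*sqrt(169)/3) = (-74 - 72*sqrt(91)) - (-2 + (110/3)*13) = (-74 - 72*sqrt(91)) - (-2 + 1430/3) = (-74 - 72*sqrt(91)) - 1*1424/3 = (-74 - 72*sqrt(91)) - 1424/3 = -1646/3 - 72*sqrt(91)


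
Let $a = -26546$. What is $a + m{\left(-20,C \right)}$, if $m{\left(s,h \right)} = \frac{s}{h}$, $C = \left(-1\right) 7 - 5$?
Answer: $- \frac{79633}{3} \approx -26544.0$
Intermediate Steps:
$C = -12$ ($C = -7 - 5 = -12$)
$a + m{\left(-20,C \right)} = -26546 - \frac{20}{-12} = -26546 - - \frac{5}{3} = -26546 + \frac{5}{3} = - \frac{79633}{3}$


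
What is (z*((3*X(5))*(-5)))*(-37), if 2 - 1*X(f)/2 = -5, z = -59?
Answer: -458430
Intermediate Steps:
X(f) = 14 (X(f) = 4 - 2*(-5) = 4 + 10 = 14)
(z*((3*X(5))*(-5)))*(-37) = -59*3*14*(-5)*(-37) = -2478*(-5)*(-37) = -59*(-210)*(-37) = 12390*(-37) = -458430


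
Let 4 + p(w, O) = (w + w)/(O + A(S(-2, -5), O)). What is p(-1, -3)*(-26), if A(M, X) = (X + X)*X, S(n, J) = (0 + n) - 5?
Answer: 1612/15 ≈ 107.47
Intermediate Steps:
S(n, J) = -5 + n (S(n, J) = n - 5 = -5 + n)
A(M, X) = 2*X² (A(M, X) = (2*X)*X = 2*X²)
p(w, O) = -4 + 2*w/(O + 2*O²) (p(w, O) = -4 + (w + w)/(O + 2*O²) = -4 + (2*w)/(O + 2*O²) = -4 + 2*w/(O + 2*O²))
p(-1, -3)*(-26) = (2*(-1 - 4*(-3)² - 2*(-3))/(-3*(1 + 2*(-3))))*(-26) = (2*(-⅓)*(-1 - 4*9 + 6)/(1 - 6))*(-26) = (2*(-⅓)*(-1 - 36 + 6)/(-5))*(-26) = (2*(-⅓)*(-⅕)*(-31))*(-26) = -62/15*(-26) = 1612/15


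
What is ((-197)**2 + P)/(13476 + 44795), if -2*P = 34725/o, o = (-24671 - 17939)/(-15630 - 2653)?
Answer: 534485161/993170924 ≈ 0.53816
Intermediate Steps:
o = 42610/18283 (o = -42610/(-18283) = -42610*(-1/18283) = 42610/18283 ≈ 2.3306)
P = -126975435/17044 (P = -34725/(2*42610/18283) = -34725*18283/(2*42610) = -1/2*126975435/8522 = -126975435/17044 ≈ -7449.9)
((-197)**2 + P)/(13476 + 44795) = ((-197)**2 - 126975435/17044)/(13476 + 44795) = (38809 - 126975435/17044)/58271 = (534485161/17044)*(1/58271) = 534485161/993170924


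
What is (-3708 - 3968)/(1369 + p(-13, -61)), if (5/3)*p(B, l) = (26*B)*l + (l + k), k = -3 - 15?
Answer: -19190/34231 ≈ -0.56060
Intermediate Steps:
k = -18
p(B, l) = -54/5 + 3*l/5 + 78*B*l/5 (p(B, l) = 3*((26*B)*l + (l - 18))/5 = 3*(26*B*l + (-18 + l))/5 = 3*(-18 + l + 26*B*l)/5 = -54/5 + 3*l/5 + 78*B*l/5)
(-3708 - 3968)/(1369 + p(-13, -61)) = (-3708 - 3968)/(1369 + (-54/5 + (⅗)*(-61) + (78/5)*(-13)*(-61))) = -7676/(1369 + (-54/5 - 183/5 + 61854/5)) = -7676/(1369 + 61617/5) = -7676/68462/5 = -7676*5/68462 = -19190/34231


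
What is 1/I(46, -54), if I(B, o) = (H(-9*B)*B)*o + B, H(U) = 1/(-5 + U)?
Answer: 419/21758 ≈ 0.019257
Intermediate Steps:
I(B, o) = B + B*o/(-5 - 9*B) (I(B, o) = (B/(-5 - 9*B))*o + B = B*o/(-5 - 9*B) + B = B + B*o/(-5 - 9*B))
1/I(46, -54) = 1/(46*(5 - 1*(-54) + 9*46)/(5 + 9*46)) = 1/(46*(5 + 54 + 414)/(5 + 414)) = 1/(46*473/419) = 1/(46*(1/419)*473) = 1/(21758/419) = 419/21758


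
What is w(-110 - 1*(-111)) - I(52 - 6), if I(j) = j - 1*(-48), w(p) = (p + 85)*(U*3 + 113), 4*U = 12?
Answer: 10398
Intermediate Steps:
U = 3 (U = (1/4)*12 = 3)
w(p) = 10370 + 122*p (w(p) = (p + 85)*(3*3 + 113) = (85 + p)*(9 + 113) = (85 + p)*122 = 10370 + 122*p)
I(j) = 48 + j (I(j) = j + 48 = 48 + j)
w(-110 - 1*(-111)) - I(52 - 6) = (10370 + 122*(-110 - 1*(-111))) - (48 + (52 - 6)) = (10370 + 122*(-110 + 111)) - (48 + 46) = (10370 + 122*1) - 1*94 = (10370 + 122) - 94 = 10492 - 94 = 10398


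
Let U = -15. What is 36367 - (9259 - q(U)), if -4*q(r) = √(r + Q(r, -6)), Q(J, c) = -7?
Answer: 27108 - I*√22/4 ≈ 27108.0 - 1.1726*I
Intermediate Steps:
q(r) = -√(-7 + r)/4 (q(r) = -√(r - 7)/4 = -√(-7 + r)/4)
36367 - (9259 - q(U)) = 36367 - (9259 - (-1)*√(-7 - 15)/4) = 36367 - (9259 - (-1)*√(-22)/4) = 36367 - (9259 - (-1)*I*√22/4) = 36367 - (9259 + I*√22/4) = 36367 + (-9259 - I*√22/4) = 27108 - I*√22/4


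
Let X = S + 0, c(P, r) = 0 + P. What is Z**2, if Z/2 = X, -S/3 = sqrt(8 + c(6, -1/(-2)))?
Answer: 504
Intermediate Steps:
c(P, r) = P
S = -3*sqrt(14) (S = -3*sqrt(8 + 6) = -3*sqrt(14) ≈ -11.225)
X = -3*sqrt(14) (X = -3*sqrt(14) + 0 = -3*sqrt(14) ≈ -11.225)
Z = -6*sqrt(14) (Z = 2*(-3*sqrt(14)) = -6*sqrt(14) ≈ -22.450)
Z**2 = (-6*sqrt(14))**2 = 504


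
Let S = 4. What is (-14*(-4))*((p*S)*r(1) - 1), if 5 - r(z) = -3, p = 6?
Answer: 10696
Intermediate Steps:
r(z) = 8 (r(z) = 5 - 1*(-3) = 5 + 3 = 8)
(-14*(-4))*((p*S)*r(1) - 1) = (-14*(-4))*((6*4)*8 - 1) = 56*(24*8 - 1) = 56*(192 - 1) = 56*191 = 10696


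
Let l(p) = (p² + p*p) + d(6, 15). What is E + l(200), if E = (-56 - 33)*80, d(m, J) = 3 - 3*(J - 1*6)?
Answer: 72856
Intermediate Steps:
d(m, J) = 21 - 3*J (d(m, J) = 3 - 3*(J - 6) = 3 - 3*(-6 + J) = 3 + (18 - 3*J) = 21 - 3*J)
l(p) = -24 + 2*p² (l(p) = (p² + p*p) + (21 - 3*15) = (p² + p²) + (21 - 45) = 2*p² - 24 = -24 + 2*p²)
E = -7120 (E = -89*80 = -7120)
E + l(200) = -7120 + (-24 + 2*200²) = -7120 + (-24 + 2*40000) = -7120 + (-24 + 80000) = -7120 + 79976 = 72856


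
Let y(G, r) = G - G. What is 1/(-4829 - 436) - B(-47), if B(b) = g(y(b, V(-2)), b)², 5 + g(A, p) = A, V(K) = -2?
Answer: -131626/5265 ≈ -25.000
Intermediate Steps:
y(G, r) = 0
g(A, p) = -5 + A
B(b) = 25 (B(b) = (-5 + 0)² = (-5)² = 25)
1/(-4829 - 436) - B(-47) = 1/(-4829 - 436) - 1*25 = 1/(-5265) - 25 = -1/5265 - 25 = -131626/5265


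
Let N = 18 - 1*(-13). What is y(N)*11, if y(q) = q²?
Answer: 10571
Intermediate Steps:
N = 31 (N = 18 + 13 = 31)
y(N)*11 = 31²*11 = 961*11 = 10571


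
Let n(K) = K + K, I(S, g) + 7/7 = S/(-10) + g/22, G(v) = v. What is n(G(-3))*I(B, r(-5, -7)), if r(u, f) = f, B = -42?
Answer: -951/55 ≈ -17.291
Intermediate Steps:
I(S, g) = -1 - S/10 + g/22 (I(S, g) = -1 + (S/(-10) + g/22) = -1 + (S*(-1/10) + g*(1/22)) = -1 + (-S/10 + g/22) = -1 - S/10 + g/22)
n(K) = 2*K
n(G(-3))*I(B, r(-5, -7)) = (2*(-3))*(-1 - 1/10*(-42) + (1/22)*(-7)) = -6*(-1 + 21/5 - 7/22) = -6*317/110 = -951/55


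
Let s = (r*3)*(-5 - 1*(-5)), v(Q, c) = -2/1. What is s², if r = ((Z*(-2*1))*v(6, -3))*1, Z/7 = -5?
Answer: 0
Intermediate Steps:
Z = -35 (Z = 7*(-5) = -35)
v(Q, c) = -2 (v(Q, c) = -2*1 = -2)
r = -140 (r = (-(-70)*(-2))*1 = (-35*(-2)*(-2))*1 = (70*(-2))*1 = -140*1 = -140)
s = 0 (s = (-140*3)*(-5 - 1*(-5)) = -420*(-5 + 5) = -420*0 = 0)
s² = 0² = 0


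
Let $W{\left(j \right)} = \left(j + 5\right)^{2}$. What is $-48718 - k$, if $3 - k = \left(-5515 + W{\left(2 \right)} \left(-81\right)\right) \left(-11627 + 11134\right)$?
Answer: $4626891$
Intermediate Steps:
$W{\left(j \right)} = \left(5 + j\right)^{2}$
$k = -4675609$ ($k = 3 - \left(-5515 + \left(5 + 2\right)^{2} \left(-81\right)\right) \left(-11627 + 11134\right) = 3 - \left(-5515 + 7^{2} \left(-81\right)\right) \left(-493\right) = 3 - \left(-5515 + 49 \left(-81\right)\right) \left(-493\right) = 3 - \left(-5515 - 3969\right) \left(-493\right) = 3 - \left(-9484\right) \left(-493\right) = 3 - 4675612 = -4675609$)
$-48718 - k = -48718 - -4675609 = -48718 + 4675609 = 4626891$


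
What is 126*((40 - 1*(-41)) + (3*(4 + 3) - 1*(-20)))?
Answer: 15372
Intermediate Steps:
126*((40 - 1*(-41)) + (3*(4 + 3) - 1*(-20))) = 126*((40 + 41) + (3*7 + 20)) = 126*(81 + (21 + 20)) = 126*(81 + 41) = 126*122 = 15372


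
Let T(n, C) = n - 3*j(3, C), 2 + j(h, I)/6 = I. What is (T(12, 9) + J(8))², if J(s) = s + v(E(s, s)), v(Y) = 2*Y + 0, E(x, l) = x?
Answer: 8100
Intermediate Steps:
j(h, I) = -12 + 6*I
v(Y) = 2*Y
T(n, C) = 36 + n - 18*C (T(n, C) = n - 3*(-12 + 6*C) = n + (36 - 18*C) = 36 + n - 18*C)
J(s) = 3*s (J(s) = s + 2*s = 3*s)
(T(12, 9) + J(8))² = ((36 + 12 - 18*9) + 3*8)² = ((36 + 12 - 162) + 24)² = (-114 + 24)² = (-90)² = 8100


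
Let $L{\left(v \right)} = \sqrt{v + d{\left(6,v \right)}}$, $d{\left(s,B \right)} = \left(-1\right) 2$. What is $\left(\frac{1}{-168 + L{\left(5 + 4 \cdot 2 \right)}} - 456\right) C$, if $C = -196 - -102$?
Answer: $\frac{1209337824}{28213} + \frac{94 \sqrt{11}}{28213} \approx 42865.0$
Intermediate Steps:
$C = -94$ ($C = -196 + 102 = -94$)
$d{\left(s,B \right)} = -2$
$L{\left(v \right)} = \sqrt{-2 + v}$ ($L{\left(v \right)} = \sqrt{v - 2} = \sqrt{-2 + v}$)
$\left(\frac{1}{-168 + L{\left(5 + 4 \cdot 2 \right)}} - 456\right) C = \left(\frac{1}{-168 + \sqrt{-2 + \left(5 + 4 \cdot 2\right)}} - 456\right) \left(-94\right) = \left(\frac{1}{-168 + \sqrt{-2 + \left(5 + 8\right)}} - 456\right) \left(-94\right) = \left(\frac{1}{-168 + \sqrt{-2 + 13}} - 456\right) \left(-94\right) = \left(\frac{1}{-168 + \sqrt{11}} - 456\right) \left(-94\right) = \left(-456 + \frac{1}{-168 + \sqrt{11}}\right) \left(-94\right) = 42864 - \frac{94}{-168 + \sqrt{11}}$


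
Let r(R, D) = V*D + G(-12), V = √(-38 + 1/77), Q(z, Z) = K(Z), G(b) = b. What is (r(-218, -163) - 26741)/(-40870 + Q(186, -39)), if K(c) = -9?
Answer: 26753/40879 + 2445*I*√1001/3147683 ≈ 0.65444 + 0.024576*I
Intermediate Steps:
Q(z, Z) = -9
V = 15*I*√1001/77 (V = √(-38 + 1/77) = √(-2925/77) = 15*I*√1001/77 ≈ 6.1634*I)
r(R, D) = -12 + 15*I*D*√1001/77 (r(R, D) = (15*I*√1001/77)*D - 12 = 15*I*D*√1001/77 - 12 = -12 + 15*I*D*√1001/77)
(r(-218, -163) - 26741)/(-40870 + Q(186, -39)) = ((-12 + (15/77)*I*(-163)*√1001) - 26741)/(-40870 - 9) = ((-12 - 2445*I*√1001/77) - 26741)/(-40879) = (-26753 - 2445*I*√1001/77)*(-1/40879) = 26753/40879 + 2445*I*√1001/3147683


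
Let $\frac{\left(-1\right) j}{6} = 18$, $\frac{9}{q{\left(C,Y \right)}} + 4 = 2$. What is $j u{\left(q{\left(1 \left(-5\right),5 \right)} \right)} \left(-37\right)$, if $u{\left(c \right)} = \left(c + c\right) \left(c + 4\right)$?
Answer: $17982$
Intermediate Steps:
$q{\left(C,Y \right)} = - \frac{9}{2}$ ($q{\left(C,Y \right)} = \frac{9}{-4 + 2} = \frac{9}{-2} = 9 \left(- \frac{1}{2}\right) = - \frac{9}{2}$)
$u{\left(c \right)} = 2 c \left(4 + c\right)$
$j = -108$ ($j = \left(-6\right) 18 = -108$)
$j u{\left(q{\left(1 \left(-5\right),5 \right)} \right)} \left(-37\right) = - 108 \cdot 2 \left(- \frac{9}{2}\right) \left(4 - \frac{9}{2}\right) \left(-37\right) = - 108 \cdot 2 \left(- \frac{9}{2}\right) \left(- \frac{1}{2}\right) \left(-37\right) = \left(-108\right) \frac{9}{2} \left(-37\right) = \left(-486\right) \left(-37\right) = 17982$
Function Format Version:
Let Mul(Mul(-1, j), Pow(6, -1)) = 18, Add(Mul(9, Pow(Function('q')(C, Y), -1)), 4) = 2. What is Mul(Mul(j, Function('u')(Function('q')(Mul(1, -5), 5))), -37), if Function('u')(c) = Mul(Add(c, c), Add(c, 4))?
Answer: 17982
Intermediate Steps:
Function('q')(C, Y) = Rational(-9, 2) (Function('q')(C, Y) = Mul(9, Pow(Add(-4, 2), -1)) = Mul(9, Pow(-2, -1)) = Mul(9, Rational(-1, 2)) = Rational(-9, 2))
Function('u')(c) = Mul(2, c, Add(4, c)) (Function('u')(c) = Mul(Mul(2, c), Add(4, c)) = Mul(2, c, Add(4, c)))
j = -108 (j = Mul(-6, 18) = -108)
Mul(Mul(j, Function('u')(Function('q')(Mul(1, -5), 5))), -37) = Mul(Mul(-108, Mul(2, Rational(-9, 2), Add(4, Rational(-9, 2)))), -37) = Mul(Mul(-108, Mul(2, Rational(-9, 2), Rational(-1, 2))), -37) = Mul(Mul(-108, Rational(9, 2)), -37) = Mul(-486, -37) = 17982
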